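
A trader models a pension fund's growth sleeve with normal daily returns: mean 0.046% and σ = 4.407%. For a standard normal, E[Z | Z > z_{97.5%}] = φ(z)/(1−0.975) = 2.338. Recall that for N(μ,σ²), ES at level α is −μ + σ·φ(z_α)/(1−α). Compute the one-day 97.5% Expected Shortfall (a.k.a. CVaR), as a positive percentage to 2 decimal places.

ES = −(0.046%) + 4.407% × 2.338 = 10.258%.

10.26%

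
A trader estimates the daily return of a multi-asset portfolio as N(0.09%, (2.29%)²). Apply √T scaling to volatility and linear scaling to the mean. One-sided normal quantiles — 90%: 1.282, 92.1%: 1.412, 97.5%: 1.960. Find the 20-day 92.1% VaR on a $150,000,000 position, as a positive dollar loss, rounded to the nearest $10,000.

$18,990,000

σ_{20d} = 2.29% × √20 = 10.241%; μ_{20d} = 20 × 0.09% = 1.800%.
VaR = −(1.800%) + 1.412 × 10.241% = 12.660%.
On $150,000,000: 0.12660 × $150,000,000 = $18,990,000.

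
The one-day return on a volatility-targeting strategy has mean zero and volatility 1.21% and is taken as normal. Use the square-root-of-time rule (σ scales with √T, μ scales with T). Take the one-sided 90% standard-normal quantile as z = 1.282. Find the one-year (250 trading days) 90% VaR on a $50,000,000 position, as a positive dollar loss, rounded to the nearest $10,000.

σ_{250d} = 1.21% × √250 = 19.132%.
VaR = 1.282 × 19.132% = 24.527%.
On $50,000,000: 0.24527 × $50,000,000 = $12,263,500.

$12,260,000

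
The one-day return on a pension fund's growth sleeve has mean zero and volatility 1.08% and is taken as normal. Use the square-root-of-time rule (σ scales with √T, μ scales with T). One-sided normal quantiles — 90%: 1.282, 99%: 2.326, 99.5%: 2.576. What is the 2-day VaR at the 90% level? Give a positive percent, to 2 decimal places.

σ_{2d} = 1.08% × √2 = 1.527%.
VaR = 1.282 × 1.527% = 1.958%.

1.96%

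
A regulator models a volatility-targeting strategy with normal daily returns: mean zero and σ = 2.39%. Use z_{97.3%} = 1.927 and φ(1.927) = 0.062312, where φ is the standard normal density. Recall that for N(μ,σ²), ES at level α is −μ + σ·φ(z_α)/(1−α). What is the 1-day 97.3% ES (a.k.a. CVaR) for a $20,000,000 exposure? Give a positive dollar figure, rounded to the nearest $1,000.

$1,103,000

Tail multiplier: φ(z)/(1−α) = 0.062312 / 0.027 = 2.308.
ES = 2.39% × 2.308 = 5.516%.
On $20,000,000: 0.05516 × $20,000,000 = $1,103,200.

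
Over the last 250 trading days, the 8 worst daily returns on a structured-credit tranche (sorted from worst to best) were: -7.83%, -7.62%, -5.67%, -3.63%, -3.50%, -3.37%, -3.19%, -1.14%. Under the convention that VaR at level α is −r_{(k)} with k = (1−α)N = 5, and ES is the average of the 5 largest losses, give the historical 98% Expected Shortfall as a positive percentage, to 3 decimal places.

5.650%

The 5 worst returns sum to -28.25%.
ES = −(-28.25%) / 5 = 5.65% ≈ 5.650%.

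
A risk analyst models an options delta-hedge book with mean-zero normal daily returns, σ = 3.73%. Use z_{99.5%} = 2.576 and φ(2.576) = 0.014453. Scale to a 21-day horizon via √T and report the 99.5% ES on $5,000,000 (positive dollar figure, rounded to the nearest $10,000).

σ_{21d} = 3.73% × √21 = 17.093%.
ES multiplier = φ(z)/(1−α) = 0.014453/0.005 = 2.891.
ES = 17.093% × 2.891 = 49.416%; on $5,000,000: $2,470,800.

$2,470,000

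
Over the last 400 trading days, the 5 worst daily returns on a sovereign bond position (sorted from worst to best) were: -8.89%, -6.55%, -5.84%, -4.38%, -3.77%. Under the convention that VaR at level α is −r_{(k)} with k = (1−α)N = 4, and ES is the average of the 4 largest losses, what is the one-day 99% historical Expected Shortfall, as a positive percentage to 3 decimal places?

The 4 worst returns sum to -25.66%.
ES = −(-25.66%) / 4 = 6.415%.

6.415%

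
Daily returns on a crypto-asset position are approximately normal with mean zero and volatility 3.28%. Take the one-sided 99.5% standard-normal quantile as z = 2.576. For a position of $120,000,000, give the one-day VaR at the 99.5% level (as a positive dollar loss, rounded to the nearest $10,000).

VaR = z·σ = 2.576 × 3.28% = 8.449%.
On $120,000,000: 0.08449 × $120,000,000 = $10,138,800.

$10,140,000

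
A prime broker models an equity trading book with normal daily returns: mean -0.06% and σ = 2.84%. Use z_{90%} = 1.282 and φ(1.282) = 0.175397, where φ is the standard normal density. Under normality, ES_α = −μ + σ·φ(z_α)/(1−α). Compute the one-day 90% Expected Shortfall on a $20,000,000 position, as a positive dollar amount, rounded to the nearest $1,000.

Tail multiplier: φ(z)/(1−α) = 0.175397 / 0.1 = 1.754.
ES = −(-0.06%) + 2.84% × 1.754 = 5.041%.
On $20,000,000: 0.05041 × $20,000,000 = $1,008,200.

$1,008,000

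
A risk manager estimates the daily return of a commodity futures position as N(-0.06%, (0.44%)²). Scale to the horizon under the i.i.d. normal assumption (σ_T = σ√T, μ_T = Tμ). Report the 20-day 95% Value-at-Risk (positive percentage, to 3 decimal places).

At 95%, z = 1.645.
σ_{20d} = 0.44% × √20 = 1.968%; μ_{20d} = 20 × -0.06% = -1.200%.
VaR = −(-1.200%) + 1.645 × 1.968% = 4.437%.

4.437%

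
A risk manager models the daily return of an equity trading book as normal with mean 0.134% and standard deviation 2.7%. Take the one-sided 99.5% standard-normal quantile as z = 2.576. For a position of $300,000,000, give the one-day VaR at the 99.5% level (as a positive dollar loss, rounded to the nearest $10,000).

VaR = −μ + z·σ = −(0.134%) + 2.576 × 2.7% = 6.821%.
On $300,000,000: 0.06821 × $300,000,000 = $20,463,000.

$20,460,000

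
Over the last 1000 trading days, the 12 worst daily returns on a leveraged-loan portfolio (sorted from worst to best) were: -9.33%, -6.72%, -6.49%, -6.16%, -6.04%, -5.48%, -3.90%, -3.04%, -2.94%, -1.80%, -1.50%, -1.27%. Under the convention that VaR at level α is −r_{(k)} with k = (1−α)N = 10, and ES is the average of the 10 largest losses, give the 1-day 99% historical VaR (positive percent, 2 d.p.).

k = 10; the 10th lowest return is -1.80%, so VaR = 1.80%.

1.80%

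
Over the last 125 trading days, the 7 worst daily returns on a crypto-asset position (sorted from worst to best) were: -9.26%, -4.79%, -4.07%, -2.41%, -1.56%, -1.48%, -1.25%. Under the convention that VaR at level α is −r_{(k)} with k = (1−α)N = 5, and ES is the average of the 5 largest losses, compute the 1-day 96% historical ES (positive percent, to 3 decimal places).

The 5 worst returns sum to -22.09%.
ES = −(-22.09%) / 5 = 4.418%.

4.418%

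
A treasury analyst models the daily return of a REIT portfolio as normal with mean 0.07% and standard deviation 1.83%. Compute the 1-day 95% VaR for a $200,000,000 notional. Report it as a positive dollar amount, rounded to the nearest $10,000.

At 95% one-sided, z = 1.645.
VaR = −μ + z·σ = −(0.07%) + 1.645 × 1.83% = 2.940%.
On $200,000,000: 0.02940 × $200,000,000 = $5,880,000.

$5,880,000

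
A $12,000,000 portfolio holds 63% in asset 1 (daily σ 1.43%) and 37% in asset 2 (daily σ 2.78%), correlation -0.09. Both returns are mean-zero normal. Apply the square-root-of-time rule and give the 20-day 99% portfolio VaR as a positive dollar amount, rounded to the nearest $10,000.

σ_p = √(0.63²·1.43² + 0.37²·2.78² + 2·-0.09·0.63·0.37·1.43·2.78) = 1.305%.
σ_{20d} = 1.305% × √20 = 5.836%.
z(99%) = 2.326.
VaR = 2.326 × 5.836% = 13.575%; on $12,000,000 that is $1,629,000.

$1,630,000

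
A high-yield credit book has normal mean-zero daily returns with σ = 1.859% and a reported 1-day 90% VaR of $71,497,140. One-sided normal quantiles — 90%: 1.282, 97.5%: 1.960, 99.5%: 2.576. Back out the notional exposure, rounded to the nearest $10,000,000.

$3,000,000,000

VaR as a fraction of value: z·σ = 1.282 × 1.859% = 2.38324%.
Position = $71,497,140 / 0.0238324 = $3,000,000,000.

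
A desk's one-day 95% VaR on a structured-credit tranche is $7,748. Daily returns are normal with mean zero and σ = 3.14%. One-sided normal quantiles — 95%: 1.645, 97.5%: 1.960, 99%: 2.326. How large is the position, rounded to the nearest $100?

$150,000

VaR as a fraction of value: z·σ = 1.645 × 3.14% = 5.1653%.
Position = $7,748 / 0.051653 = $150,001.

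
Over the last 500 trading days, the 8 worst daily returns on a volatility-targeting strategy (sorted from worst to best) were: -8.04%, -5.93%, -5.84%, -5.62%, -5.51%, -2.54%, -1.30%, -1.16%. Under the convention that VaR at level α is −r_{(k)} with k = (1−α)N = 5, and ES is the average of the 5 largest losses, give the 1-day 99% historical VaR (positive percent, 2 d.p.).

5.51%

k = 5; the 5th lowest return is -5.51%, so VaR = 5.51%.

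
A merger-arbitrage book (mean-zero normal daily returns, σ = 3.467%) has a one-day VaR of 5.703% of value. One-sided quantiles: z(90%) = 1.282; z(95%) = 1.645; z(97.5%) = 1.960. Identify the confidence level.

Implied z = VaR/σ = 5.703 / 3.467 = 1.645.
This matches z(95%) = 1.645.

95%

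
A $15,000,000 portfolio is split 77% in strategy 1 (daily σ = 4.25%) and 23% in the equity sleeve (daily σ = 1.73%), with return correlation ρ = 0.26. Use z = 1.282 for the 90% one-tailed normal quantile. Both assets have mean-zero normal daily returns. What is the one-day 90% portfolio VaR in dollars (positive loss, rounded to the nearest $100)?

σ_p² = 0.77²·4.25² + 0.23²·1.73² + 2·0.26·0.77·0.23·4.25·1.73 = 11.5447 (%²).
σ_p = √11.5447 = 3.398%.
VaR = 1.282 × 3.398% = 4.356%; on $15,000,000 that is $653,400.

$653,400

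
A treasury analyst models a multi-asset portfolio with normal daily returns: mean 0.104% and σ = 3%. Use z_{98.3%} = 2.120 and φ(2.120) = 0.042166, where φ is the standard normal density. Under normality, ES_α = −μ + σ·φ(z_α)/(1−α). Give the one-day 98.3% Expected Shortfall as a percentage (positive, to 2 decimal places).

7.34%

Tail multiplier: φ(z)/(1−α) = 0.042166 / 0.017 = 2.480.
ES = −(0.104%) + 3% × 2.480 = 7.336%.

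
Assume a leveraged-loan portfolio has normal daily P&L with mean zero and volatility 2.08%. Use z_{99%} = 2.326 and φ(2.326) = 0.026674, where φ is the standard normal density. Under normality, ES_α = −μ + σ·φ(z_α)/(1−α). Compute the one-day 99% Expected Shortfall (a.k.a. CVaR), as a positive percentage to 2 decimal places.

Tail multiplier: φ(z)/(1−α) = 0.026674 / 0.01 = 2.667.
ES = 2.08% × 2.667 = 5.547%.

5.55%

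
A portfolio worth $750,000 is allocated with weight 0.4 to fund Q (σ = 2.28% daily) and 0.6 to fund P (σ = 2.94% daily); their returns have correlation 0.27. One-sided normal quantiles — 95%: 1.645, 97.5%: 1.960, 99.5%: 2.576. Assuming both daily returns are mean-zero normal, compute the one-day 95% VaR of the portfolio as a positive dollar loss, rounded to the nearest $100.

σ_p² = 0.4²·2.28² + 0.6²·2.94² + 2·0.27·0.4·0.6·2.28·2.94 = 4.8122 (%²).
σ_p = √4.8122 = 2.194%.
VaR = 1.645 × 2.194% = 3.609%; on $750,000 that is $27,067.

$27,100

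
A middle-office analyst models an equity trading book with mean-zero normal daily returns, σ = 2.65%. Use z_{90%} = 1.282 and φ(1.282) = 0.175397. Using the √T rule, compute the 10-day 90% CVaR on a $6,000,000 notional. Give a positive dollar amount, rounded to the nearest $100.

$881,900

σ_{10d} = 2.65% × √10 = 8.380%.
ES multiplier = φ(z)/(1−α) = 0.175397/0.1 = 1.754.
ES = 8.380% × 1.754 = 14.699%; on $6,000,000: $881,940.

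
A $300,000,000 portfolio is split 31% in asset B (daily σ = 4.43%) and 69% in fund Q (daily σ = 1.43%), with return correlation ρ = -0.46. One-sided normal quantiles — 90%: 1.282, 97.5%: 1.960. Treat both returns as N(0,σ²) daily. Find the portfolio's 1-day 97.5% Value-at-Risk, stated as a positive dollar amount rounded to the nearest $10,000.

σ_p² = 0.31²·4.43² + 0.69²·1.43² + 2·-0.46·0.31·0.69·4.43·1.43 = 1.6129 (%²).
σ_p = √1.6129 = 1.270%.
VaR = 1.960 × 1.270% = 2.489%; on $300,000,000 that is $7,467,000.

$7,470,000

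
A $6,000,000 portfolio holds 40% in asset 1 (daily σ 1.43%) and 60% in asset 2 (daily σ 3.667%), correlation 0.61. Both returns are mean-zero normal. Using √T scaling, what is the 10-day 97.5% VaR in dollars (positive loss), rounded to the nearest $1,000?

$963,000

σ_p = √(0.4²·1.43² + 0.6²·3.667² + 2·0.61·0.4·0.6·1.43·3.667) = 2.589%.
σ_{10d} = 2.589% × √10 = 8.187%.
z(97.5%) = 1.960.
VaR = 1.960 × 8.187% = 16.047%; on $6,000,000 that is $962,820.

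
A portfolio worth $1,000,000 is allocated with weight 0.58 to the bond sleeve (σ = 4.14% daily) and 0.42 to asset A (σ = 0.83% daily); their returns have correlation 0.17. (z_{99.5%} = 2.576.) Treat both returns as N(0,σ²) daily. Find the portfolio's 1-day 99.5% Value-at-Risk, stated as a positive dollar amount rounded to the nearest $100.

$64,000

σ_p² = 0.58²·4.14² + 0.42²·0.83² + 2·0.17·0.58·0.42·4.14·0.83 = 6.1719 (%²).
σ_p = √6.1719 = 2.484%.
VaR = 2.576 × 2.484% = 6.399%; on $1,000,000 that is $63,990.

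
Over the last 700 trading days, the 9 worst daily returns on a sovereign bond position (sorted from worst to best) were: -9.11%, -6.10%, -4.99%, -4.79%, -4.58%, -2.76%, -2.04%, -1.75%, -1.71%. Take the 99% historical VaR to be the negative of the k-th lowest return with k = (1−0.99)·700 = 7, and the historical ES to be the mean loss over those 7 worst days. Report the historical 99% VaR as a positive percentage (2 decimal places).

k = 7; the 7th lowest return is -2.04%, so VaR = 2.04%.

2.04%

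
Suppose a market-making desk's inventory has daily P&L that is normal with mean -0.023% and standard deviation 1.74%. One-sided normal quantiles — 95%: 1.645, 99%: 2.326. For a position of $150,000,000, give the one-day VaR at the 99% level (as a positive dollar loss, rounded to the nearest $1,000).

VaR = −μ + z·σ = −(-0.023%) + 2.326 × 1.74% = 4.070%.
On $150,000,000: 0.04070 × $150,000,000 = $6,105,000.

$6,105,000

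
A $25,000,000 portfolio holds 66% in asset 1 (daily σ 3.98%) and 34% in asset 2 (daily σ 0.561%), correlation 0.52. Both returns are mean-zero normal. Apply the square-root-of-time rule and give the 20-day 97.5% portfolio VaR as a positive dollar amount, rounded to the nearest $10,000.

σ_p = √(0.66²·3.98² + 0.34²·0.561² + 2·0.52·0.66·0.34·3.98·0.561) = 2.731%.
σ_{20d} = 2.731% × √20 = 12.213%.
z(97.5%) = 1.960.
VaR = 1.960 × 12.213% = 23.937%; on $25,000,000 that is $5,984,250.

$5,980,000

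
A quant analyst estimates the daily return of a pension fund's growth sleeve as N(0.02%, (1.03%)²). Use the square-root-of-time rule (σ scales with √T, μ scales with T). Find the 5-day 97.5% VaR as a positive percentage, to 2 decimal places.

4.41%

At 97.5%, z = 1.960.
σ_{5d} = 1.03% × √5 = 2.303%; μ_{5d} = 5 × 0.02% = 0.100%.
VaR = −(0.100%) + 1.960 × 2.303% = 4.414%.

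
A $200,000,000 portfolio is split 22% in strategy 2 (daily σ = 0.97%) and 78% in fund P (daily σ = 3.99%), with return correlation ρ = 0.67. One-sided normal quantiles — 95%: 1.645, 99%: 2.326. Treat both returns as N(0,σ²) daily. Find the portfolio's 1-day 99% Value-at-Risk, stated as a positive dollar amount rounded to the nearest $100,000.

$15,200,000

σ_p² = 0.22²·0.97² + 0.78²·3.99² + 2·0.67·0.22·0.78·0.97·3.99 = 10.6213 (%²).
σ_p = √10.6213 = 3.259%.
VaR = 2.326 × 3.259% = 7.580%; on $200,000,000 that is $15,160,000.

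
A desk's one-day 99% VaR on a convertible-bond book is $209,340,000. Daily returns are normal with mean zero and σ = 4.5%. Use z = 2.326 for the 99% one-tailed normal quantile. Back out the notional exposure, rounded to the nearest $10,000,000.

$2,000,000,000

VaR as a fraction of value: z·σ = 2.326 × 4.5% = 10.467%.
Position = $209,340,000 / 0.10467 = $2,000,000,000.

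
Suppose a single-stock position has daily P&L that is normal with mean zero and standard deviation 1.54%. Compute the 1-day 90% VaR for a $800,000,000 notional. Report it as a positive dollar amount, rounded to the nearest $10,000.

$15,790,000

At 90% one-sided, z = 1.282.
VaR = z·σ = 1.282 × 1.54% = 1.974%.
On $800,000,000: 0.01974 × $800,000,000 = $15,792,000.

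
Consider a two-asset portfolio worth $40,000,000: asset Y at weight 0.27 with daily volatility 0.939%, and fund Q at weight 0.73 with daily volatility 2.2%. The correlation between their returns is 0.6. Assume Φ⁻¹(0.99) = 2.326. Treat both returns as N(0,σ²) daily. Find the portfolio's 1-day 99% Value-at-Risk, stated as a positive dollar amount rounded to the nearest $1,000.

$1,647,000

σ_p² = 0.27²·0.939² + 0.73²·2.2² + 2·0.6·0.27·0.73·0.939·2.2 = 3.1321 (%²).
σ_p = √3.1321 = 1.770%.
VaR = 2.326 × 1.770% = 4.117%; on $40,000,000 that is $1,646,800.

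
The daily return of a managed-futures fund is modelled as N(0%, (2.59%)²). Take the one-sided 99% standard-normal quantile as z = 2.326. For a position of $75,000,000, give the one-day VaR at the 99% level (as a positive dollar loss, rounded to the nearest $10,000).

$4,520,000

VaR = z·σ = 2.326 × 2.59% = 6.024%.
On $75,000,000: 0.06024 × $75,000,000 = $4,518,000.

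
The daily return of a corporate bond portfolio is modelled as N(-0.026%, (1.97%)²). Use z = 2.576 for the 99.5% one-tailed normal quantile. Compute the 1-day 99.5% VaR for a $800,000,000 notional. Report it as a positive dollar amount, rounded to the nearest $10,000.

VaR = −μ + z·σ = −(-0.026%) + 2.576 × 1.97% = 5.101%.
On $800,000,000: 0.05101 × $800,000,000 = $40,808,000.

$40,810,000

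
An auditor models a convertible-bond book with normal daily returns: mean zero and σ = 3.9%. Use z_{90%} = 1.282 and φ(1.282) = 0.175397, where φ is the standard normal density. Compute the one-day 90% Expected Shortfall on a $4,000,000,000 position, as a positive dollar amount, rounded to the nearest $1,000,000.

$274,000,000

Tail multiplier: φ(z)/(1−α) = 0.175397 / 0.1 = 1.754.
ES = 3.9% × 1.754 = 6.841%.
On $4,000,000,000: 0.06841 × $4,000,000,000 = $273,640,000.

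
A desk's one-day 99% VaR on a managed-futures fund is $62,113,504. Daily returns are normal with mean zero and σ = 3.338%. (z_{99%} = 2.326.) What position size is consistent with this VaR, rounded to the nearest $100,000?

$800,000,000

VaR as a fraction of value: z·σ = 2.326 × 3.338% = 7.76419%.
Position = $62,113,504 / 0.0776419 = $800,000,000.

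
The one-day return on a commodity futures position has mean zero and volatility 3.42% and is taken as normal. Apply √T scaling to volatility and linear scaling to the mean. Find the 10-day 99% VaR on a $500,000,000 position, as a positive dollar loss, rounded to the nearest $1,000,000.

At 99%, z = 2.326.
σ_{10d} = 3.42% × √10 = 10.815%.
VaR = 2.326 × 10.815% = 25.156%.
On $500,000,000: 0.25156 × $500,000,000 = $125,780,000.

$126,000,000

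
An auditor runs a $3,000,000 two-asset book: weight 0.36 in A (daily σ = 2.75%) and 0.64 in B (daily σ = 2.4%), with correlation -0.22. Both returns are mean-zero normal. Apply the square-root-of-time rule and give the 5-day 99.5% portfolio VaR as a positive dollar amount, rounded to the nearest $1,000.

$282,000

σ_p = √(0.36²·2.75² + 0.64²·2.4² + 2·-0.22·0.36·0.64·2.75·2.4) = 1.634%.
σ_{5d} = 1.634% × √5 = 3.654%.
z(99.5%) = 2.576.
VaR = 2.576 × 3.654% = 9.413%; on $3,000,000 that is $282,390.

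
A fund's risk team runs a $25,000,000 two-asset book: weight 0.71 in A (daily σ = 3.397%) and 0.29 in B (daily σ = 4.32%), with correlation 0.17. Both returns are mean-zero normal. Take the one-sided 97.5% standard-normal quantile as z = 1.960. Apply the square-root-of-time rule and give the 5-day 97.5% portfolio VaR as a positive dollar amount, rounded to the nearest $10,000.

$3,180,000

σ_p = √(0.71²·3.397² + 0.29²·4.32² + 2·0.17·0.71·0.29·3.397·4.32) = 2.901%.
σ_{5d} = 2.901% × √5 = 6.487%.
VaR = 1.960 × 6.487% = 12.715%; on $25,000,000 that is $3,178,750.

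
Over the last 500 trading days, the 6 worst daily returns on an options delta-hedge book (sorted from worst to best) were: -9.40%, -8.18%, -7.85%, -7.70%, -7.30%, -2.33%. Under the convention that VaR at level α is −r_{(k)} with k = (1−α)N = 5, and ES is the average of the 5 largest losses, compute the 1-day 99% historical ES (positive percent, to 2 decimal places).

8.09%

The 5 worst returns sum to -40.43%.
ES = −(-40.43%) / 5 = 8.086% ≈ 8.09%.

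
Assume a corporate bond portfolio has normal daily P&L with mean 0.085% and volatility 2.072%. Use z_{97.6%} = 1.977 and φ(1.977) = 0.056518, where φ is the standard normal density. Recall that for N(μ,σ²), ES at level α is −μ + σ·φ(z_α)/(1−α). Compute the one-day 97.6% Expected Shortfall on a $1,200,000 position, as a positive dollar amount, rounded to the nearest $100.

Tail multiplier: φ(z)/(1−α) = 0.056518 / 0.024 = 2.355.
ES = −(0.085%) + 2.072% × 2.355 = 4.795%.
On $1,200,000: 0.04795 × $1,200,000 = $57,540.

$57,500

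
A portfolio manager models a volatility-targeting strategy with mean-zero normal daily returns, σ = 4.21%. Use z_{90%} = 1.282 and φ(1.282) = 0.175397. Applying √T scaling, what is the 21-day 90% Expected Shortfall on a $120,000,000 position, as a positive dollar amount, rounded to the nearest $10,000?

$40,610,000

σ_{21d} = 4.21% × √21 = 19.293%.
ES multiplier = φ(z)/(1−α) = 0.175397/0.1 = 1.754.
ES = 19.293% × 1.754 = 33.840%; on $120,000,000: $40,608,000.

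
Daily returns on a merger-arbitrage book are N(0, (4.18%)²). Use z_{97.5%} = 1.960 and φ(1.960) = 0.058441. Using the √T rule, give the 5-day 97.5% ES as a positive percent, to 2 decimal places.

21.85%

σ_{5d} = 4.18% × √5 = 9.347%.
ES multiplier = φ(z)/(1−α) = 0.058441/0.025 = 2.338.
ES = 9.347% × 2.338 = 21.853%.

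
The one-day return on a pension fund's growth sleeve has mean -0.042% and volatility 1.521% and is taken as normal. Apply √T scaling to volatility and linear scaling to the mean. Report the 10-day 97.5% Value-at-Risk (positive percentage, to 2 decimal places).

At 97.5%, z = 1.960.
σ_{10d} = 1.521% × √10 = 4.810%; μ_{10d} = 10 × -0.042% = -0.420%.
VaR = −(-0.420%) + 1.960 × 4.810% = 9.848%.

9.85%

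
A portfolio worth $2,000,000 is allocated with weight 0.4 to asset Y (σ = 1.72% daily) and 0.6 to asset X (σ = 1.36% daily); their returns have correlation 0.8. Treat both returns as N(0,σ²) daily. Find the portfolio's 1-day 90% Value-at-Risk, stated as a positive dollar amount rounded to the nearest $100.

σ_p² = 0.4²·1.72² + 0.6²·1.36² + 2·0.8·0.4·0.6·1.72·1.36 = 2.0375 (%²).
σ_p = √2.0375 = 1.427%.
At 90%, z = 1.282.
VaR = 1.282 × 1.427% = 1.829%; on $2,000,000 that is $36,580.

$36,600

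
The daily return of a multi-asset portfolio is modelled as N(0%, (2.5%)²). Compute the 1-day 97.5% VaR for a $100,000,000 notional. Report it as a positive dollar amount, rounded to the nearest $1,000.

At 97.5% one-sided, z = 1.960.
VaR = z·σ = 1.960 × 2.5% = 4.900%.
On $100,000,000: 0.04900 × $100,000,000 = $4,900,000.

$4,900,000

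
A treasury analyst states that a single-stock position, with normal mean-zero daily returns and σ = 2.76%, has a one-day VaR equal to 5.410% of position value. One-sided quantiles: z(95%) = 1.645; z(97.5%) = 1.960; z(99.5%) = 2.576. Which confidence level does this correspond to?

97.5%

Implied z = VaR/σ = 5.410 / 2.76 = 1.960.
This matches z(97.5%) = 1.960.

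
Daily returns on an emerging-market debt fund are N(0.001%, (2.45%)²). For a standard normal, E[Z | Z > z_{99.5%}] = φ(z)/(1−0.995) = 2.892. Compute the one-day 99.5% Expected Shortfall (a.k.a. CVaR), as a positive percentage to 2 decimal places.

ES = −(0.001%) + 2.45% × 2.892 = 7.084%.

7.08%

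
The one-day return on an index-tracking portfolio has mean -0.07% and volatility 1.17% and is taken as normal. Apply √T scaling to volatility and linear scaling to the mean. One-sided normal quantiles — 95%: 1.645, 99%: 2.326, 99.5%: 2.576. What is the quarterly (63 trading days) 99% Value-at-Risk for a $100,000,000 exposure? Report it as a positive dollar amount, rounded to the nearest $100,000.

$26,000,000

σ_{63d} = 1.17% × √63 = 9.287%; μ_{63d} = 63 × -0.07% = -4.410%.
VaR = −(-4.410%) + 2.326 × 9.287% = 26.012%.
On $100,000,000: 0.26012 × $100,000,000 = $26,012,000.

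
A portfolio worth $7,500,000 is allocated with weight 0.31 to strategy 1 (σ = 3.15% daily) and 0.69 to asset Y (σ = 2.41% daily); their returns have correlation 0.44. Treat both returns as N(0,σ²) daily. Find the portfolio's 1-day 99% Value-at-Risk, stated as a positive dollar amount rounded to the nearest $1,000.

$396,000

σ_p² = 0.31²·3.15² + 0.69²·2.41² + 2·0.44·0.31·0.69·3.15·2.41 = 5.1478 (%²).
σ_p = √5.1478 = 2.269%.
At 99%, z = 2.326.
VaR = 2.326 × 2.269% = 5.278%; on $7,500,000 that is $395,850.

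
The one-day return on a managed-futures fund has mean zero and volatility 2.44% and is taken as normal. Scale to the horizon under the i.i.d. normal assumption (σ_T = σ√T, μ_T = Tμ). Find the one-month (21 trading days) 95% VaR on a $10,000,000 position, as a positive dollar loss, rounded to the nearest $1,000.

$1,839,000

At 95%, z = 1.645.
σ_{21d} = 2.44% × √21 = 11.181%.
VaR = 1.645 × 11.181% = 18.393%.
On $10,000,000: 0.18393 × $10,000,000 = $1,839,300.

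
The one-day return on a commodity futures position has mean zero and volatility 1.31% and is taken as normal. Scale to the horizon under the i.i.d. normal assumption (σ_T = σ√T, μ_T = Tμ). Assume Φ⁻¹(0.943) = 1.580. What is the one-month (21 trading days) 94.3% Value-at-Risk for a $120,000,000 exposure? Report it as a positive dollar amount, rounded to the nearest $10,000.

σ_{21d} = 1.31% × √21 = 6.003%.
VaR = 1.580 × 6.003% = 9.485%.
On $120,000,000: 0.09485 × $120,000,000 = $11,382,000.

$11,380,000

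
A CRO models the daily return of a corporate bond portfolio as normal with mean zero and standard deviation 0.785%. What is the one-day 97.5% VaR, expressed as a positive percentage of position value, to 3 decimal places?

At 97.5% one-sided, z = 1.960.
VaR = z·σ = 1.960 × 0.785% = 1.539%.

1.539%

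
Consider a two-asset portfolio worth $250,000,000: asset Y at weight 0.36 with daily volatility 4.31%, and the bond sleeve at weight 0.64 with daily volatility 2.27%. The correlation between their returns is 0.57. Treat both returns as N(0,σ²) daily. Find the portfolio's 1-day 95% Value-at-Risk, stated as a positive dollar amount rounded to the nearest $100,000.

σ_p² = 0.36²·4.31² + 0.64²·2.27² + 2·0.57·0.36·0.64·4.31·2.27 = 7.0878 (%²).
σ_p = √7.0878 = 2.662%.
At 95%, z = 1.645.
VaR = 1.645 × 2.662% = 4.379%; on $250,000,000 that is $10,947,500.

$10,900,000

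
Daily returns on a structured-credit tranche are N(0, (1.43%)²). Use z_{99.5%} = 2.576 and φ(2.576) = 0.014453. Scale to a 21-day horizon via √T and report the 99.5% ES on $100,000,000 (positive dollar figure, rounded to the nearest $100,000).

σ_{21d} = 1.43% × √21 = 6.553%.
ES multiplier = φ(z)/(1−α) = 0.014453/0.005 = 2.891.
ES = 6.553% × 2.891 = 18.945%; on $100,000,000: $18,945,000.

$18,900,000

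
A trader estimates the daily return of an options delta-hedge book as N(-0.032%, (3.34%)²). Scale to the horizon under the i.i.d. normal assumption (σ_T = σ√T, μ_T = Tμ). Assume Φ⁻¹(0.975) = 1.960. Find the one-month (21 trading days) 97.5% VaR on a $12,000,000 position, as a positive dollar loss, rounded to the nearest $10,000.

σ_{21d} = 3.34% × √21 = 15.306%; μ_{21d} = 21 × -0.032% = -0.672%.
VaR = −(-0.672%) + 1.960 × 15.306% = 30.672%.
On $12,000,000: 0.30672 × $12,000,000 = $3,680,640.

$3,680,000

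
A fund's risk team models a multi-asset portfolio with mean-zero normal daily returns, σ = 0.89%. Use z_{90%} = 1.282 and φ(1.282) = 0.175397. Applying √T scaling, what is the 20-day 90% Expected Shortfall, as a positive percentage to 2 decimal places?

6.98%

σ_{20d} = 0.89% × √20 = 3.980%.
ES multiplier = φ(z)/(1−α) = 0.175397/0.1 = 1.754.
ES = 3.980% × 1.754 = 6.981%.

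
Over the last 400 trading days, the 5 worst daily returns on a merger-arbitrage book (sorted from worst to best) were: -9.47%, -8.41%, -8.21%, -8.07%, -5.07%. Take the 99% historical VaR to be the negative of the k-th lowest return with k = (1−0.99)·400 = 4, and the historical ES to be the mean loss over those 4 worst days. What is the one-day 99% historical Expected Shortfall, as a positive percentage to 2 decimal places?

The 4 worst returns sum to -34.16%.
ES = −(-34.16%) / 4 = 8.54%.

8.54%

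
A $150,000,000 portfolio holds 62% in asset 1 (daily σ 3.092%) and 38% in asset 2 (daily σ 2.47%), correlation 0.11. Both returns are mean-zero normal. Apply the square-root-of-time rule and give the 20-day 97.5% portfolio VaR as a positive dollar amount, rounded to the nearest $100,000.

σ_p = √(0.62²·3.092² + 0.38²·2.47² + 2·0.11·0.62·0.38·3.092·2.47) = 2.225%.
σ_{20d} = 2.225% × √20 = 9.951%.
z(97.5%) = 1.960.
VaR = 1.960 × 9.951% = 19.504%; on $150,000,000 that is $29,256,000.

$29,300,000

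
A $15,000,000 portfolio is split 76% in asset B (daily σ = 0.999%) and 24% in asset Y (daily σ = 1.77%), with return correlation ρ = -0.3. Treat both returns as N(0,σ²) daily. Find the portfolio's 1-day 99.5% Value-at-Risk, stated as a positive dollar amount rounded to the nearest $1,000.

$290,000

σ_p² = 0.76²·0.999² + 0.24²·1.77² + 2·-0.3·0.76·0.24·0.999·1.77 = 0.5634 (%²).
σ_p = √0.5634 = 0.751%.
At 99.5%, z = 2.576.
VaR = 2.576 × 0.751% = 1.935%; on $15,000,000 that is $290,250.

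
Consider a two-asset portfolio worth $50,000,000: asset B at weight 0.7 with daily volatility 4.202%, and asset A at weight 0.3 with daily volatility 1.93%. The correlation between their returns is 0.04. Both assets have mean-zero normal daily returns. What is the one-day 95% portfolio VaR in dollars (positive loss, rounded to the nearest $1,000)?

$2,484,000

σ_p² = 0.7²·4.202² + 0.3²·1.93² + 2·0.04·0.7·0.3·4.202·1.93 = 9.1233 (%²).
σ_p = √9.1233 = 3.020%.
At 95%, z = 1.645.
VaR = 1.645 × 3.020% = 4.968%; on $50,000,000 that is $2,484,000.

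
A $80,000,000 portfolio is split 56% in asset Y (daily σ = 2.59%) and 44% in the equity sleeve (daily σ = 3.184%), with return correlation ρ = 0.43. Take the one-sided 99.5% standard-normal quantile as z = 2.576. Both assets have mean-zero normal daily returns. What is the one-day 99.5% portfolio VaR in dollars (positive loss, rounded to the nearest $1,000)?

$4,969,000

σ_p² = 0.56²·2.59² + 0.44²·3.184² + 2·0.43·0.56·0.44·2.59·3.184 = 5.8138 (%²).
σ_p = √5.8138 = 2.411%.
VaR = 2.576 × 2.411% = 6.211%; on $80,000,000 that is $4,968,800.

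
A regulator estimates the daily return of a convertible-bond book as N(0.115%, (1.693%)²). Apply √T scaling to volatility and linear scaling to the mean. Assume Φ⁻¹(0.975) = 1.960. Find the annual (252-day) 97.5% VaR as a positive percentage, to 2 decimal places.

σ_{252d} = 1.693% × √252 = 26.876%; μ_{252d} = 252 × 0.115% = 28.980%.
VaR = −(28.980%) + 1.960 × 26.876% = 23.697%.

23.70%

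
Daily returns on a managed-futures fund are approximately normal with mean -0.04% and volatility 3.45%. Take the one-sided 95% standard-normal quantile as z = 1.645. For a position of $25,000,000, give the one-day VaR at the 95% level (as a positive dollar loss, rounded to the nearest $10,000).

VaR = −μ + z·σ = −(-0.04%) + 1.645 × 3.45% = 5.715%.
On $25,000,000: 0.05715 × $25,000,000 = $1,428,750.

$1,430,000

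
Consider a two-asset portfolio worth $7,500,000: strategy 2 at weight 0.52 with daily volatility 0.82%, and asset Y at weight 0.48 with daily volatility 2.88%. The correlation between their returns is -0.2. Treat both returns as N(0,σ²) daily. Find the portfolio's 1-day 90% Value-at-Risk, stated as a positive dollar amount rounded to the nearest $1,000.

$131,000

σ_p² = 0.52²·0.82² + 0.48²·2.88² + 2·-0.2·0.52·0.48·0.82·2.88 = 1.8571 (%²).
σ_p = √1.8571 = 1.363%.
At 90%, z = 1.282.
VaR = 1.282 × 1.363% = 1.747%; on $7,500,000 that is $131,025.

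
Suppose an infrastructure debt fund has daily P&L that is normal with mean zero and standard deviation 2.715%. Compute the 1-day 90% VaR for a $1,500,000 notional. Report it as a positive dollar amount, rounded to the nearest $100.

$52,200

At 90% one-sided, z = 1.282.
VaR = z·σ = 1.282 × 2.715% = 3.481%.
On $1,500,000: 0.03481 × $1,500,000 = $52,215.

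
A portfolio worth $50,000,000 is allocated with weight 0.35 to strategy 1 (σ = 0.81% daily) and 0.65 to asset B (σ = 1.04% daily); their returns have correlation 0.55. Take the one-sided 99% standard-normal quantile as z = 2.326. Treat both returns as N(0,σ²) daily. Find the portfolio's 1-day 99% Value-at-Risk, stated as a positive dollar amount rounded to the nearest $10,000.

σ_p² = 0.35²·0.81² + 0.65²·1.04² + 2·0.55·0.35·0.65·0.81·1.04 = 0.7482 (%²).
σ_p = √0.7482 = 0.865%.
VaR = 2.326 × 0.865% = 2.012%; on $50,000,000 that is $1,006,000.

$1,010,000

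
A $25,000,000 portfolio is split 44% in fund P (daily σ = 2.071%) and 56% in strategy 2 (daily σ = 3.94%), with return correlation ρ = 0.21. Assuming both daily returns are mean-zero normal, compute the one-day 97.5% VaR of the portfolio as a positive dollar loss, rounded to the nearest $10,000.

σ_p² = 0.44²·2.071² + 0.56²·3.94² + 2·0.21·0.44·0.56·2.071·3.94 = 6.5430 (%²).
σ_p = √6.5430 = 2.558%.
At 97.5%, z = 1.960.
VaR = 1.960 × 2.558% = 5.014%; on $25,000,000 that is $1,253,500.

$1,250,000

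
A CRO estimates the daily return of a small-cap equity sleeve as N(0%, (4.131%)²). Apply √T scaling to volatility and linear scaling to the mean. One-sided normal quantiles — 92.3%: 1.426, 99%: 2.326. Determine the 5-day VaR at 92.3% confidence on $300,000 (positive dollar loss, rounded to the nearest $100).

$39,500

σ_{5d} = 4.131% × √5 = 9.237%.
VaR = 1.426 × 9.237% = 13.172%.
On $300,000: 0.13172 × $300,000 = $39,516.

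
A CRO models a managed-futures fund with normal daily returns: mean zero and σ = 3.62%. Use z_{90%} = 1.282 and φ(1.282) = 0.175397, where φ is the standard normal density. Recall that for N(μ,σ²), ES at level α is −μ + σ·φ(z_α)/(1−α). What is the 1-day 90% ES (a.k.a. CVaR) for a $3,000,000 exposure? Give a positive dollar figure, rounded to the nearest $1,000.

$190,000

Tail multiplier: φ(z)/(1−α) = 0.175397 / 0.1 = 1.754.
ES = 3.62% × 1.754 = 6.349%.
On $3,000,000: 0.06349 × $3,000,000 = $190,470.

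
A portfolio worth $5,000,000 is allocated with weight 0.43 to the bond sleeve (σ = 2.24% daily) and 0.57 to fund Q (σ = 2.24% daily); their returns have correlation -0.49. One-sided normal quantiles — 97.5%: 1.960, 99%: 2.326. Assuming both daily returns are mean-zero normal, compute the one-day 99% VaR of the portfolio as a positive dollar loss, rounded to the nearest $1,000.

$135,000

σ_p² = 0.43²·2.24² + 0.57²·2.24² + 2·-0.49·0.43·0.57·2.24·2.24 = 1.3528 (%²).
σ_p = √1.3528 = 1.163%.
VaR = 2.326 × 1.163% = 2.705%; on $5,000,000 that is $135,250.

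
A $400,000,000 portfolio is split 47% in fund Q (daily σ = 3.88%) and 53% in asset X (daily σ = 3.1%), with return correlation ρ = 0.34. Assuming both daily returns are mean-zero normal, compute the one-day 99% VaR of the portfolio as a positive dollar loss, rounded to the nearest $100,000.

σ_p² = 0.47²·3.88² + 0.53²·3.1² + 2·0.34·0.47·0.53·3.88·3.1 = 8.0624 (%²).
σ_p = √8.0624 = 2.839%.
At 99%, z = 2.326.
VaR = 2.326 × 2.839% = 6.604%; on $400,000,000 that is $26,416,000.

$26,400,000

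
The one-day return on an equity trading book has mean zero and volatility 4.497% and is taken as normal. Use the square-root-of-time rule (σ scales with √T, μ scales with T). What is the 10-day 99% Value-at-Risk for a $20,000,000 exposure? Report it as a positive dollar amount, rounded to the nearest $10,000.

At 99%, z = 2.326.
σ_{10d} = 4.497% × √10 = 14.221%.
VaR = 2.326 × 14.221% = 33.078%.
On $20,000,000: 0.33078 × $20,000,000 = $6,615,600.

$6,620,000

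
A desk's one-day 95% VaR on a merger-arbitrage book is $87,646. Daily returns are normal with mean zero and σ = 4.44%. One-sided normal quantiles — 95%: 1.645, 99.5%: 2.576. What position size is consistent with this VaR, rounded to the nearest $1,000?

VaR as a fraction of value: z·σ = 1.645 × 4.44% = 7.3038%.
Position = $87,646 / 0.073038 = $1,200,005.

$1,200,000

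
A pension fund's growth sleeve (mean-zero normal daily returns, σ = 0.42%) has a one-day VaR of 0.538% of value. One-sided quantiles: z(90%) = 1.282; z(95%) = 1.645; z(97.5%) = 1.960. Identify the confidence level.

90%

Implied z = VaR/σ = 0.538 / 0.42 = 1.281.
This matches z(90%) = 1.282.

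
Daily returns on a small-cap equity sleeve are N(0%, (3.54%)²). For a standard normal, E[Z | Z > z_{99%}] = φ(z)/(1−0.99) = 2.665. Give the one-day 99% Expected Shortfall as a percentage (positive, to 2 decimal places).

9.43%

ES = 3.54% × 2.665 = 9.434%.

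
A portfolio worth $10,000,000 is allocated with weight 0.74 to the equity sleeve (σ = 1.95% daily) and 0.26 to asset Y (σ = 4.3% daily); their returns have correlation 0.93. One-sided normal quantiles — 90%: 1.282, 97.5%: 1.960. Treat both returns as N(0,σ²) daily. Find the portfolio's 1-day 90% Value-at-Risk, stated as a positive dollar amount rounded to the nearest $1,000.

σ_p² = 0.74²·1.95² + 0.26²·4.3² + 2·0.93·0.74·0.26·1.95·4.3 = 6.3329 (%²).
σ_p = √6.3329 = 2.517%.
VaR = 1.282 × 2.517% = 3.227%; on $10,000,000 that is $322,700.

$323,000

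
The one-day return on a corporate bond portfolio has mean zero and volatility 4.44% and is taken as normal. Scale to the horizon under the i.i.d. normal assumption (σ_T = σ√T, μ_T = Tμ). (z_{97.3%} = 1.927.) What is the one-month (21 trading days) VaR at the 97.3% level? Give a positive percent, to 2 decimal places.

σ_{21d} = 4.44% × √21 = 20.347%.
VaR = 1.927 × 20.347% = 39.209%.

39.21%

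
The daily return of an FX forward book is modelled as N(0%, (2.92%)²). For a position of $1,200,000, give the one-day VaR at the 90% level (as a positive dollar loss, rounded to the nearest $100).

$44,900

At 90% one-sided, z = 1.282.
VaR = z·σ = 1.282 × 2.92% = 3.743%.
On $1,200,000: 0.03743 × $1,200,000 = $44,916.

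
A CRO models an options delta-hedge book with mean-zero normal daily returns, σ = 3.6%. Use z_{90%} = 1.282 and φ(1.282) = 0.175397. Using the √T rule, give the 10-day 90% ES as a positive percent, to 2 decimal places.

19.97%

σ_{10d} = 3.6% × √10 = 11.384%.
ES multiplier = φ(z)/(1−α) = 0.175397/0.1 = 1.754.
ES = 11.384% × 1.754 = 19.968%.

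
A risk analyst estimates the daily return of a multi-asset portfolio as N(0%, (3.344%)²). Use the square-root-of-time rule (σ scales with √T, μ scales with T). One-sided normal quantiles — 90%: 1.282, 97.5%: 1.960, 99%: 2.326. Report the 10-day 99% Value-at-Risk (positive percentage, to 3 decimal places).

24.597%

σ_{10d} = 3.344% × √10 = 10.575%.
VaR = 2.326 × 10.575% = 24.597%.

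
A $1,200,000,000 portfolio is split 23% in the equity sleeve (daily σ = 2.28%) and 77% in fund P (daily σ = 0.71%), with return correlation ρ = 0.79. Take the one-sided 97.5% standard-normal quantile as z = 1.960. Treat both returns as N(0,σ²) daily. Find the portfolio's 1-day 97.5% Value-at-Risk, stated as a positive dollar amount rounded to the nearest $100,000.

$23,800,000

σ_p² = 0.23²·2.28² + 0.77²·0.71² + 2·0.79·0.23·0.77·2.28·0.71 = 1.0268 (%²).
σ_p = √1.0268 = 1.013%.
VaR = 1.960 × 1.013% = 1.985%; on $1,200,000,000 that is $23,820,000.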